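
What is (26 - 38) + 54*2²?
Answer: 204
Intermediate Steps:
(26 - 38) + 54*2² = -12 + 54*4 = -12 + 216 = 204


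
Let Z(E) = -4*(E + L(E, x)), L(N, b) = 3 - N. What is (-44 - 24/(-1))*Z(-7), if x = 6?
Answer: 240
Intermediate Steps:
Z(E) = -12 (Z(E) = -4*(E + (3 - E)) = -4*3 = -12)
(-44 - 24/(-1))*Z(-7) = (-44 - 24/(-1))*(-12) = (-44 - 24*(-1))*(-12) = (-44 + 24)*(-12) = -20*(-12) = 240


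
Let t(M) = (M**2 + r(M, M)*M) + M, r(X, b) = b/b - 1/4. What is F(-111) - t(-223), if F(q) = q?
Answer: -197799/4 ≈ -49450.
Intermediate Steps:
r(X, b) = 3/4 (r(X, b) = 1 - 1*1/4 = 1 - 1/4 = 3/4)
t(M) = M**2 + 7*M/4 (t(M) = (M**2 + 3*M/4) + M = M**2 + 7*M/4)
F(-111) - t(-223) = -111 - (-223)*(7 + 4*(-223))/4 = -111 - (-223)*(7 - 892)/4 = -111 - (-223)*(-885)/4 = -111 - 1*197355/4 = -111 - 197355/4 = -197799/4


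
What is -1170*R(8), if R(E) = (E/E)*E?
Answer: -9360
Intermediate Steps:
R(E) = E (R(E) = 1*E = E)
-1170*R(8) = -1170*8 = -9360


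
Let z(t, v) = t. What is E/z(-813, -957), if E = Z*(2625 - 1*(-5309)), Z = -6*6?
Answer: 95208/271 ≈ 351.32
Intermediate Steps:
Z = -36
E = -285624 (E = -36*(2625 - 1*(-5309)) = -36*(2625 + 5309) = -36*7934 = -285624)
E/z(-813, -957) = -285624/(-813) = -285624*(-1/813) = 95208/271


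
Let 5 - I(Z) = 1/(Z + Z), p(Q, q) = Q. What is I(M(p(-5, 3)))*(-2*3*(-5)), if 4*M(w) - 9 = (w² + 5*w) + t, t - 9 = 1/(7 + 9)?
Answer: 42390/289 ≈ 146.68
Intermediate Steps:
t = 145/16 (t = 9 + 1/(7 + 9) = 9 + 1/16 = 145/16 ≈ 9.0625)
M(w) = 289/64 + w²/4 + 5*w/4 (M(w) = 9/4 + ((w² + 5*w) + 145/16)/4 = 9/4 + (145/16 + w² + 5*w)/4 = 9/4 + (145/64 + w²/4 + 5*w/4) = 289/64 + w²/4 + 5*w/4)
I(Z) = 5 - 1/(2*Z) (I(Z) = 5 - 1/(Z + Z) = 5 - 1/(2*Z))
I(M(p(-5, 3)))*(-2*3*(-5)) = (5 - 1/(2*(289/64 + (¼)*(-5)² + (5/4)*(-5))))*(-2*3*(-5)) = (5 - 1/(2*(289/64 + (¼)*25 - 25/4)))*(-6*(-5)) = (5 - 1/(2*(289/64 + 25/4 - 25/4)))*30 = (5 - 1/(2*289/64))*30 = (5 - ½*64/289)*30 = (5 - 32/289)*30 = (1413/289)*30 = 42390/289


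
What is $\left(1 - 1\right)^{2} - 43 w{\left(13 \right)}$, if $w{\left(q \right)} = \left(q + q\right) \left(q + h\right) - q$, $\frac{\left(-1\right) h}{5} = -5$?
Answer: $-41925$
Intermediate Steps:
$h = 25$ ($h = \left(-5\right) \left(-5\right) = 25$)
$w{\left(q \right)} = - q + 2 q \left(25 + q\right)$ ($w{\left(q \right)} = \left(q + q\right) \left(q + 25\right) - q = 2 q \left(25 + q\right) - q = - q + 2 q \left(25 + q\right)$)
$\left(1 - 1\right)^{2} - 43 w{\left(13 \right)} = \left(1 - 1\right)^{2} - 43 \cdot 13 \left(49 + 2 \cdot 13\right) = 0^{2} - 43 \cdot 13 \left(49 + 26\right) = 0 - 43 \cdot 13 \cdot 75 = 0 - 41925 = -41925$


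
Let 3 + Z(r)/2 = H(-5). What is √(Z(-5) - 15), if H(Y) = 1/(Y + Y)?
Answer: I*√530/5 ≈ 4.6043*I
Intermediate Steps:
H(Y) = 1/(2*Y)
Z(r) = -31/5 (Z(r) = -6 + 2*((½)/(-5)) = -6 + 2*((½)*(-⅕)) = -6 + 2*(-⅒) = -6 - ⅕ = -31/5)
√(Z(-5) - 15) = √(-31/5 - 15) = √(-106/5) = I*√530/5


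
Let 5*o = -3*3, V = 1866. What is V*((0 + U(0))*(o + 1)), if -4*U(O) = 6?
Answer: 11196/5 ≈ 2239.2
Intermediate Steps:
U(O) = -3/2 (U(O) = -1/4*6 = -3/2)
o = -9/5 (o = (-3*3)/5 = (1/5)*(-9) = -9/5 ≈ -1.8000)
V*((0 + U(0))*(o + 1)) = 1866*((0 - 3/2)*(-9/5 + 1)) = 1866*(-3/2*(-4/5)) = 1866*(6/5) = 11196/5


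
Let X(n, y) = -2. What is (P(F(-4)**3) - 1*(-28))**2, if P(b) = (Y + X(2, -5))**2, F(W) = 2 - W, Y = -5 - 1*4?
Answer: 22201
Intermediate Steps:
Y = -9 (Y = -5 - 4 = -9)
P(b) = 121 (P(b) = (-9 - 2)**2 = (-11)**2 = 121)
(P(F(-4)**3) - 1*(-28))**2 = (121 - 1*(-28))**2 = (121 + 28)**2 = 149**2 = 22201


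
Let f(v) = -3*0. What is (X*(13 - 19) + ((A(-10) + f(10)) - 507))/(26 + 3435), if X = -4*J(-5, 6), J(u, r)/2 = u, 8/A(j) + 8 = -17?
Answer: -18683/86525 ≈ -0.21593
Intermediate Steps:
A(j) = -8/25 (A(j) = 8/(-8 - 17) = 8/(-25) = 8*(-1/25) = -8/25)
J(u, r) = 2*u
f(v) = 0
X = 40 (X = -8*(-5) = -4*(-10) = 40)
(X*(13 - 19) + ((A(-10) + f(10)) - 507))/(26 + 3435) = (40*(13 - 19) + ((-8/25 + 0) - 507))/(26 + 3435) = (40*(-6) + (-8/25 - 507))/3461 = (-240 - 12683/25)*(1/3461) = -18683/25*1/3461 = -18683/86525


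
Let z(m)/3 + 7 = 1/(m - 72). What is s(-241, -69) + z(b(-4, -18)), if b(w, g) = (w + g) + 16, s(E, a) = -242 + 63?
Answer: -5201/26 ≈ -200.04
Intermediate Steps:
s(E, a) = -179
b(w, g) = 16 + g + w (b(w, g) = (g + w) + 16 = 16 + g + w)
z(m) = -21 + 3/(-72 + m) (z(m) = -21 + 3/(m - 72) = -21 + 3/(-72 + m))
s(-241, -69) + z(b(-4, -18)) = -179 + 3*(505 - 7*(16 - 18 - 4))/(-72 + (16 - 18 - 4)) = -179 + 3*(505 - 7*(-6))/(-72 - 6) = -179 + 3*(505 + 42)/(-78) = -179 + 3*(-1/78)*547 = -179 - 547/26 = -5201/26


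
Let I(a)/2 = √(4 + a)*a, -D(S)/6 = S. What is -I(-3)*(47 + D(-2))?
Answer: 354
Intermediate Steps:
D(S) = -6*S
I(a) = 2*a*√(4 + a) (I(a) = 2*(√(4 + a)*a) = 2*(a*√(4 + a)) = 2*a*√(4 + a))
-I(-3)*(47 + D(-2)) = -2*(-3)*√(4 - 3)*(47 - 6*(-2)) = -2*(-3)*√1*(47 + 12) = -2*(-3)*1*59 = -(-6)*59 = -1*(-354) = 354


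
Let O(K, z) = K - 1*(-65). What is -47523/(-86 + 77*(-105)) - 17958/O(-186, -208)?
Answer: 152485101/988691 ≈ 154.23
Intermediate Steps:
O(K, z) = 65 + K (O(K, z) = K + 65 = 65 + K)
-47523/(-86 + 77*(-105)) - 17958/O(-186, -208) = -47523/(-86 + 77*(-105)) - 17958/(65 - 186) = -47523/(-86 - 8085) - 17958/(-121) = -47523/(-8171) - 17958*(-1/121) = -47523*(-1/8171) + 17958/121 = 47523/8171 + 17958/121 = 152485101/988691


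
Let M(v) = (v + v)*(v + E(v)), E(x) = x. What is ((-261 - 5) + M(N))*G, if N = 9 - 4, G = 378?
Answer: -62748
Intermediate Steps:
N = 5
M(v) = 4*v² (M(v) = (v + v)*(v + v) = (2*v)*(2*v) = 4*v²)
((-261 - 5) + M(N))*G = ((-261 - 5) + 4*5²)*378 = (-266 + 4*25)*378 = (-266 + 100)*378 = -166*378 = -62748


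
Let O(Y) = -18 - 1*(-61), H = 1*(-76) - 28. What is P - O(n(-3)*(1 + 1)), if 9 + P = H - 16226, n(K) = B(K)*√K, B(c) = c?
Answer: -16382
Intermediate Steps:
n(K) = K^(3/2) (n(K) = K*√K = K^(3/2))
H = -104 (H = -76 - 28 = -104)
O(Y) = 43 (O(Y) = -18 + 61 = 43)
P = -16339 (P = -9 + (-104 - 16226) = -9 - 16330 = -16339)
P - O(n(-3)*(1 + 1)) = -16339 - 1*43 = -16339 - 43 = -16382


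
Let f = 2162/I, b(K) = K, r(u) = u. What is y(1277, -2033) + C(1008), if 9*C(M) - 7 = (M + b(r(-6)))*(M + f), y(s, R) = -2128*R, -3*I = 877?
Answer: 35026177231/7893 ≈ 4.4376e+6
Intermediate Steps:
I = -877/3 (I = -1/3*877 = -877/3 ≈ -292.33)
f = -6486/877 (f = 2162/(-877/3) = 2162*(-3/877) = -6486/877 ≈ -7.3957)
C(M) = 7/9 + (-6 + M)*(-6486/877 + M)/9 (C(M) = 7/9 + ((M - 6)*(M - 6486/877))/9 = 7/9 + ((-6 + M)*(-6486/877 + M))/9 = 7/9 + (-6 + M)*(-6486/877 + M)/9)
y(1277, -2033) + C(1008) = -2128*(-2033) + (45055/7893 - 3916/2631*1008 + (1/9)*1008**2) = 4326224 + (45055/7893 - 1315776/877 + (1/9)*1016064) = 4326224 + (45055/7893 - 1315776/877 + 112896) = 4326224 + 879291199/7893 = 35026177231/7893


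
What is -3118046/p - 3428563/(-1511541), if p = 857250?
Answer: -32850346984/23995713375 ≈ -1.3690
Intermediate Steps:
-3118046/p - 3428563/(-1511541) = -3118046/857250 - 3428563/(-1511541) = -3118046*1/857250 - 3428563*(-1/1511541) = -1559023/428625 + 3428563/1511541 = -32850346984/23995713375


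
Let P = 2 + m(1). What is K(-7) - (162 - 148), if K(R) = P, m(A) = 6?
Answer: -6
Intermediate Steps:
P = 8 (P = 2 + 6 = 8)
K(R) = 8
K(-7) - (162 - 148) = 8 - (162 - 148) = 8 - 1*14 = 8 - 14 = -6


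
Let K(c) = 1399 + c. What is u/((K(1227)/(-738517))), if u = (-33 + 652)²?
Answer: -21766993249/202 ≈ -1.0776e+8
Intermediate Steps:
u = 383161 (u = 619² = 383161)
u/((K(1227)/(-738517))) = 383161/(((1399 + 1227)/(-738517))) = 383161/((2626*(-1/738517))) = 383161/(-202/56809) = 383161*(-56809/202) = -21766993249/202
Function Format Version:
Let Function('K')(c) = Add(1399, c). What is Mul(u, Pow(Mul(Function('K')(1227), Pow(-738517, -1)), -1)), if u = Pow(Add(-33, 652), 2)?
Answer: Rational(-21766993249, 202) ≈ -1.0776e+8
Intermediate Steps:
u = 383161 (u = Pow(619, 2) = 383161)
Mul(u, Pow(Mul(Function('K')(1227), Pow(-738517, -1)), -1)) = Mul(383161, Pow(Mul(Add(1399, 1227), Pow(-738517, -1)), -1)) = Mul(383161, Pow(Mul(2626, Rational(-1, 738517)), -1)) = Mul(383161, Pow(Rational(-202, 56809), -1)) = Mul(383161, Rational(-56809, 202)) = Rational(-21766993249, 202)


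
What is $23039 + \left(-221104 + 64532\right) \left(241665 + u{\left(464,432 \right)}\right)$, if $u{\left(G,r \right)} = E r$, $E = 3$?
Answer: $-38040866653$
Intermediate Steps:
$u{\left(G,r \right)} = 3 r$
$23039 + \left(-221104 + 64532\right) \left(241665 + u{\left(464,432 \right)}\right) = 23039 + \left(-221104 + 64532\right) \left(241665 + 3 \cdot 432\right) = 23039 - 156572 \left(241665 + 1296\right) = 23039 - 38040889692 = -38040866653$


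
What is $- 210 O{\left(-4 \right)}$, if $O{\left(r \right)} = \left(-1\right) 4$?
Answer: $840$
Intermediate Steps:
$O{\left(r \right)} = -4$
$- 210 O{\left(-4 \right)} = \left(-210\right) \left(-4\right) = 840$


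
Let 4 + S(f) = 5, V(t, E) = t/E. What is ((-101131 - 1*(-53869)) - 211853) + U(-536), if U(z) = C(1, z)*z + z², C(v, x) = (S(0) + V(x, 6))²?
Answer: -37386971/9 ≈ -4.1541e+6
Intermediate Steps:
S(f) = 1 (S(f) = -4 + 5 = 1)
C(v, x) = (1 + x/6)²
U(z) = z² + z*(6 + z)²/36 (U(z) = ((6 + z)²/36)*z + z² = z*(6 + z)²/36 + z² = z² + z*(6 + z)²/36)
((-101131 - 1*(-53869)) - 211853) + U(-536) = ((-101131 - 1*(-53869)) - 211853) + (1/36)*(-536)*((6 - 536)² + 36*(-536)) = ((-101131 + 53869) - 211853) + (1/36)*(-536)*((-530)² - 19296) = (-47262 - 211853) + (1/36)*(-536)*(280900 - 19296) = -259115 + (1/36)*(-536)*261604 = -259115 - 35054936/9 = -37386971/9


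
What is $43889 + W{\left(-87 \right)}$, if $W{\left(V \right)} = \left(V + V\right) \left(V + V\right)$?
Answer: $74165$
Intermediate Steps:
$W{\left(V \right)} = 4 V^{2}$ ($W{\left(V \right)} = 2 V 2 V = 4 V^{2}$)
$43889 + W{\left(-87 \right)} = 43889 + 4 \left(-87\right)^{2} = 43889 + 4 \cdot 7569 = 43889 + 30276 = 74165$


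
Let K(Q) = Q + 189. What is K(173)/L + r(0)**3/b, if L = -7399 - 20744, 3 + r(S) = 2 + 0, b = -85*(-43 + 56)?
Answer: -371867/31098015 ≈ -0.011958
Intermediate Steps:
K(Q) = 189 + Q
b = -1105 (b = -85*13 = -1105)
r(S) = -1 (r(S) = -3 + (2 + 0) = -3 + 2 = -1)
L = -28143
K(173)/L + r(0)**3/b = (189 + 173)/(-28143) + (-1)**3/(-1105) = 362*(-1/28143) - 1*(-1/1105) = -362/28143 + 1/1105 = -371867/31098015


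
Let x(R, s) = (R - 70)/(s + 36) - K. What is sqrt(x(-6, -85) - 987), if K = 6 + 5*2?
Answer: I*sqrt(49071)/7 ≈ 31.646*I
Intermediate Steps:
K = 16 (K = 6 + 10 = 16)
x(R, s) = -16 + (-70 + R)/(36 + s) (x(R, s) = (R - 70)/(s + 36) - 1*16 = (-70 + R)/(36 + s) - 16 = -16 + (-70 + R)/(36 + s))
sqrt(x(-6, -85) - 987) = sqrt((-646 - 6 - 16*(-85))/(36 - 85) - 987) = sqrt((-646 - 6 + 1360)/(-49) - 987) = sqrt(-1/49*708 - 987) = sqrt(-708/49 - 987) = sqrt(-49071/49) = I*sqrt(49071)/7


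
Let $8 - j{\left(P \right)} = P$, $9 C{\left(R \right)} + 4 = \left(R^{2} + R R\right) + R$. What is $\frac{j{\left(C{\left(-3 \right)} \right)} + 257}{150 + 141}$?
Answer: $\frac{2374}{2619} \approx 0.90645$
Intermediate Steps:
$C{\left(R \right)} = - \frac{4}{9} + \frac{R}{9} + \frac{2 R^{2}}{9}$ ($C{\left(R \right)} = - \frac{4}{9} + \frac{\left(R^{2} + R R\right) + R}{9} = - \frac{4}{9} + \frac{\left(R^{2} + R^{2}\right) + R}{9} = - \frac{4}{9} + \frac{2 R^{2} + R}{9} = - \frac{4}{9} + \frac{R + 2 R^{2}}{9} = - \frac{4}{9} + \left(\frac{R}{9} + \frac{2 R^{2}}{9}\right) = - \frac{4}{9} + \frac{R}{9} + \frac{2 R^{2}}{9}$)
$j{\left(P \right)} = 8 - P$
$\frac{j{\left(C{\left(-3 \right)} \right)} + 257}{150 + 141} = \frac{\left(8 - \left(- \frac{4}{9} + \frac{1}{9} \left(-3\right) + \frac{2 \left(-3\right)^{2}}{9}\right)\right) + 257}{150 + 141} = \frac{\left(8 - \left(- \frac{4}{9} - \frac{1}{3} + \frac{2}{9} \cdot 9\right)\right) + 257}{291} = \left(\left(8 - \left(- \frac{4}{9} - \frac{1}{3} + 2\right)\right) + 257\right) \frac{1}{291} = \left(\left(8 - \frac{11}{9}\right) + 257\right) \frac{1}{291} = \left(\frac{61}{9} + 257\right) \frac{1}{291} = \frac{2374}{9} \cdot \frac{1}{291} = \frac{2374}{2619}$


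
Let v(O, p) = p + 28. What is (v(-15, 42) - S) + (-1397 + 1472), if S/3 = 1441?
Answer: -4178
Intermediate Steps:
S = 4323 (S = 3*1441 = 4323)
v(O, p) = 28 + p
(v(-15, 42) - S) + (-1397 + 1472) = ((28 + 42) - 1*4323) + (-1397 + 1472) = (70 - 4323) + 75 = -4253 + 75 = -4178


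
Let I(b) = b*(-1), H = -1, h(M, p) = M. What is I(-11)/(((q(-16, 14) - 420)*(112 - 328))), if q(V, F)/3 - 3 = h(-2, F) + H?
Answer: 11/90720 ≈ 0.00012125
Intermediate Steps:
q(V, F) = 0 (q(V, F) = 9 + 3*(-2 - 1) = 9 + 3*(-3) = 9 - 9 = 0)
I(b) = -b
I(-11)/(((q(-16, 14) - 420)*(112 - 328))) = (-1*(-11))/(((0 - 420)*(112 - 328))) = 11/((-420*(-216))) = 11/90720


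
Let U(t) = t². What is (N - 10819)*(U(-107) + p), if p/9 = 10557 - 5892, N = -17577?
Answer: -1517311864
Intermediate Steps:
p = 41985 (p = 9*(10557 - 5892) = 9*4665 = 41985)
(N - 10819)*(U(-107) + p) = (-17577 - 10819)*((-107)² + 41985) = -28396*(11449 + 41985) = -28396*53434 = -1517311864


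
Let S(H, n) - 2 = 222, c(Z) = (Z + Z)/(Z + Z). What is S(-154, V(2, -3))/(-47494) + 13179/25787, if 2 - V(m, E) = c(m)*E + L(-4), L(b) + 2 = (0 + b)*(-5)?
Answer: 310073569/612363889 ≈ 0.50636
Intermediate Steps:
L(b) = -2 - 5*b (L(b) = -2 + (0 + b)*(-5) = -2 + b*(-5) = -2 - 5*b)
c(Z) = 1 (c(Z) = (2*Z)/((2*Z)) = (2*Z)*(1/(2*Z)) = 1)
V(m, E) = -16 - E (V(m, E) = 2 - (1*E + (-2 - 5*(-4))) = 2 - (E + (-2 + 20)) = 2 - (E + 18) = 2 - (18 + E) = 2 + (-18 - E) = -16 - E)
S(H, n) = 224 (S(H, n) = 2 + 222 = 224)
S(-154, V(2, -3))/(-47494) + 13179/25787 = 224/(-47494) + 13179/25787 = 224*(-1/47494) + 13179*(1/25787) = -112/23747 + 13179/25787 = 310073569/612363889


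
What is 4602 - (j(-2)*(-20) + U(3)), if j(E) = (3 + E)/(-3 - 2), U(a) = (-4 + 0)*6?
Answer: 4622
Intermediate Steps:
U(a) = -24 (U(a) = -4*6 = -24)
j(E) = -⅗ - E/5 (j(E) = (3 + E)/(-5) = (3 + E)*(-⅕) = -⅗ - E/5)
4602 - (j(-2)*(-20) + U(3)) = 4602 - ((-⅗ - ⅕*(-2))*(-20) - 24) = 4602 - ((-⅗ + ⅖)*(-20) - 24) = 4602 - (-⅕*(-20) - 24) = 4602 - (4 - 24) = 4602 - 1*(-20) = 4602 + 20 = 4622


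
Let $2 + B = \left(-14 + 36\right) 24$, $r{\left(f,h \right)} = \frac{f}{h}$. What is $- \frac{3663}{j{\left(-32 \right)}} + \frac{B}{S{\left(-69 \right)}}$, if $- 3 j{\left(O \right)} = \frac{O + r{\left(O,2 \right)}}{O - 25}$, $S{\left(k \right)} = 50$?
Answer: $\frac{5223983}{400} \approx 13060.0$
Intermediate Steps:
$B = 526$ ($B = -2 + \left(-14 + 36\right) 24 = -2 + 22 \cdot 24 = -2 + 528 = 526$)
$j{\left(O \right)} = - \frac{O}{2 \left(-25 + O\right)}$ ($j{\left(O \right)} = - \frac{\left(O + \frac{O}{2}\right) \frac{1}{O - 25}}{3} = - \frac{\left(O + O \frac{1}{2}\right) \frac{1}{-25 + O}}{3} = - \frac{\left(O + \frac{O}{2}\right) \frac{1}{-25 + O}}{3} = - \frac{\frac{3 O}{2} \frac{1}{-25 + O}}{3} = - \frac{\frac{3}{2} O \frac{1}{-25 + O}}{3} = - \frac{O}{2 \left(-25 + O\right)}$)
$- \frac{3663}{j{\left(-32 \right)}} + \frac{B}{S{\left(-69 \right)}} = - \frac{3663}{\left(-1\right) \left(-32\right) \frac{1}{-50 + 2 \left(-32\right)}} + \frac{526}{50} = - \frac{3663}{\left(-1\right) \left(-32\right) \frac{1}{-50 - 64}} + 526 \cdot \frac{1}{50} = - \frac{3663}{\left(-1\right) \left(-32\right) \frac{1}{-114}} + \frac{263}{25} = - \frac{3663}{\left(-1\right) \left(-32\right) \left(- \frac{1}{114}\right)} + \frac{263}{25} = - \frac{3663}{- \frac{16}{57}} + \frac{263}{25} = \left(-3663\right) \left(- \frac{57}{16}\right) + \frac{263}{25} = \frac{208791}{16} + \frac{263}{25} = \frac{5223983}{400}$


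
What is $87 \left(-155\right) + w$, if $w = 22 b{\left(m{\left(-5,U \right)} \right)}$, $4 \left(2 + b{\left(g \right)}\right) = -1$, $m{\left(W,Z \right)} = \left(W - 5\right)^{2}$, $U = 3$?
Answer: $- \frac{27069}{2} \approx -13535.0$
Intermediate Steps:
$m{\left(W,Z \right)} = \left(-5 + W\right)^{2}$
$b{\left(g \right)} = - \frac{9}{4}$ ($b{\left(g \right)} = -2 + \frac{1}{4} \left(-1\right) = -2 - \frac{1}{4} = - \frac{9}{4}$)
$w = - \frac{99}{2}$ ($w = 22 \left(- \frac{9}{4}\right) = - \frac{99}{2} \approx -49.5$)
$87 \left(-155\right) + w = 87 \left(-155\right) - \frac{99}{2} = -13485 - \frac{99}{2} = - \frac{27069}{2}$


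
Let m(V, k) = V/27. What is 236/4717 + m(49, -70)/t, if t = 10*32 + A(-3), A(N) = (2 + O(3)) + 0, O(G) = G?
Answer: 2302033/41391675 ≈ 0.055616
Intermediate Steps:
m(V, k) = V/27 (m(V, k) = V*(1/27) = V/27)
A(N) = 5 (A(N) = (2 + 3) + 0 = 5 + 0 = 5)
t = 325 (t = 10*32 + 5 = 320 + 5 = 325)
236/4717 + m(49, -70)/t = 236/4717 + ((1/27)*49)/325 = 236*(1/4717) + (49/27)*(1/325) = 236/4717 + 49/8775 = 2302033/41391675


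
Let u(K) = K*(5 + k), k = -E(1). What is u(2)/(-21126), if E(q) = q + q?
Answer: -1/3521 ≈ -0.00028401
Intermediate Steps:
E(q) = 2*q
k = -2 ≈ -2.0000
u(K) = 3*K (u(K) = K*(5 - 2) = K*3 = 3*K)
u(2)/(-21126) = (3*2)/(-21126) = 6*(-1/21126) = -1/3521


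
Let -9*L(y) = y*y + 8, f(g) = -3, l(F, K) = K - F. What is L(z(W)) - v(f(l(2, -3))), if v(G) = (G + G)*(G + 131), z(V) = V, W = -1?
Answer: 767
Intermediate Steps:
L(y) = -8/9 - y**2/9 (L(y) = -(y*y + 8)/9 = -(y**2 + 8)/9 = -(8 + y**2)/9 = -8/9 - y**2/9)
v(G) = 2*G*(131 + G) (v(G) = (2*G)*(131 + G) = 2*G*(131 + G))
L(z(W)) - v(f(l(2, -3))) = (-8/9 - 1/9*(-1)**2) - 2*(-3)*(131 - 3) = (-8/9 - 1/9*1) - 2*(-3)*128 = (-8/9 - 1/9) - 1*(-768) = -1 + 768 = 767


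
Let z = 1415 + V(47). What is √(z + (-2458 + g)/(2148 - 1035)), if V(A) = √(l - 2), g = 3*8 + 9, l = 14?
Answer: √(1750159110 + 2477538*√3)/1113 ≈ 37.634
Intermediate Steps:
g = 33 (g = 24 + 9 = 33)
V(A) = 2*√3 (V(A) = √(14 - 2) = √12 = 2*√3)
z = 1415 + 2*√3 ≈ 1418.5
√(z + (-2458 + g)/(2148 - 1035)) = √((1415 + 2*√3) + (-2458 + 33)/(2148 - 1035)) = √((1415 + 2*√3) - 2425/1113) = √(1572470/1113 + 2*√3)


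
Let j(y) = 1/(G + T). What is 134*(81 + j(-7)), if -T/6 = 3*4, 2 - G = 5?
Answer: 813916/75 ≈ 10852.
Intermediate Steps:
G = -3 (G = 2 - 1*5 = 2 - 5 = -3)
T = -72 (T = -18*4 = -6*12 = -72)
j(y) = -1/75 (j(y) = 1/(-3 - 72) = 1/(-75) = -1/75)
134*(81 + j(-7)) = 134*(81 - 1/75) = 134*(6074/75) = 813916/75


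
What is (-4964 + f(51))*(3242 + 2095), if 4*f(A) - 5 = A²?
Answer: -46031625/2 ≈ -2.3016e+7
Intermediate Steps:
f(A) = 5/4 + A²/4
(-4964 + f(51))*(3242 + 2095) = (-4964 + (5/4 + (¼)*51²))*(3242 + 2095) = (-4964 + (5/4 + (¼)*2601))*5337 = (-4964 + (5/4 + 2601/4))*5337 = (-4964 + 1303/2)*5337 = -8625/2*5337 = -46031625/2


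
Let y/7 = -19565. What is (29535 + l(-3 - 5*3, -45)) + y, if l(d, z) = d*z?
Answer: -106610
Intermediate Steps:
y = -136955 (y = 7*(-19565) = -136955)
(29535 + l(-3 - 5*3, -45)) + y = (29535 + (-3 - 5*3)*(-45)) - 136955 = (29535 + (-3 - 15)*(-45)) - 136955 = (29535 - 18*(-45)) - 136955 = (29535 + 810) - 136955 = 30345 - 136955 = -106610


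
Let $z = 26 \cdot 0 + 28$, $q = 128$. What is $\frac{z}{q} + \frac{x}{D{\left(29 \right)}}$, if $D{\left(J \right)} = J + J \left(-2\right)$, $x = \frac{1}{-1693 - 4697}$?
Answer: $\frac{648601}{2964960} \approx 0.21876$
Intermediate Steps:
$x = - \frac{1}{6390}$ ($x = \frac{1}{-6390} = - \frac{1}{6390} \approx -0.00015649$)
$D{\left(J \right)} = - J$ ($D{\left(J \right)} = J - 2 J = - J$)
$z = 28$ ($z = 0 + 28 = 28$)
$\frac{z}{q} + \frac{x}{D{\left(29 \right)}} = \frac{28}{128} - \frac{1}{6390 \left(\left(-1\right) 29\right)} = 28 \cdot \frac{1}{128} - \frac{1}{6390 \left(-29\right)} = \frac{7}{32} - - \frac{1}{185310} = \frac{7}{32} + \frac{1}{185310} = \frac{648601}{2964960}$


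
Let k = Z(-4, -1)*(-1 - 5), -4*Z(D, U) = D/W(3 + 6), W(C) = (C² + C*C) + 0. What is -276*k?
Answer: 92/9 ≈ 10.222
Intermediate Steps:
W(C) = 2*C² (W(C) = (C² + C²) + 0 = 2*C² + 0 = 2*C²)
Z(D, U) = -D/648 (Z(D, U) = -D/(4*(2*(3 + 6)²)) = -D/(4*(2*9²)) = -D/(4*(2*81)) = -D/(4*162) = -D/648)
k = -1/27 (k = (-1/648*(-4))*(-1 - 5) = (1/162)*(-6) = -1/27 ≈ -0.037037)
-276*k = -276*(-1/27) = 92/9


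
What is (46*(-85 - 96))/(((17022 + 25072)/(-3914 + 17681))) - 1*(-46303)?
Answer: 70555940/1619 ≈ 43580.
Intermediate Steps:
(46*(-85 - 96))/(((17022 + 25072)/(-3914 + 17681))) - 1*(-46303) = (46*(-181))/((42094/13767)) + 46303 = -8326/(42094*(1/13767)) + 46303 = -8326/3238/1059 + 46303 = -8326*1059/3238 + 46303 = -4408617/1619 + 46303 = 70555940/1619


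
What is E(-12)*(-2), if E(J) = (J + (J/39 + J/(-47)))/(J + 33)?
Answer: 2104/1833 ≈ 1.1478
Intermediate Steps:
E(J) = 1841*J/(1833*(33 + J)) (E(J) = (J + (J*(1/39) + J*(-1/47)))/(33 + J) = (J + (J/39 - J/47))/(33 + J) = (J + 8*J/1833)/(33 + J) = (1841*J/1833)/(33 + J) = 1841*J/(1833*(33 + J)))
E(-12)*(-2) = ((1841/1833)*(-12)/(33 - 12))*(-2) = ((1841/1833)*(-12)/21)*(-2) = ((1841/1833)*(-12)*(1/21))*(-2) = -1052/1833*(-2) = 2104/1833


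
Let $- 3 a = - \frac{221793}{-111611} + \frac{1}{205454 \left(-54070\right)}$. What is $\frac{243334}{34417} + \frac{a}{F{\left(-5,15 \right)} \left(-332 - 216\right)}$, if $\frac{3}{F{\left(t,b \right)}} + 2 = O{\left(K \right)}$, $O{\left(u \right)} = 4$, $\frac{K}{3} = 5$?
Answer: $\frac{744086344152579139257913}{105231086375979701552760} \approx 7.071$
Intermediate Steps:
$K = 15$ ($K = 3 \cdot 5 = 15$)
$F{\left(t,b \right)} = \frac{3}{2}$ ($F{\left(t,b \right)} = \frac{3}{-2 + 4} = \frac{3}{2}$)
$a = - \frac{2463875765207929}{3719625570370740}$ ($a = - \frac{- \frac{221793}{-111611} + \frac{1}{205454 \left(-54070\right)}}{3} = - \frac{\left(-221793\right) \left(- \frac{1}{111611}\right) + \frac{1}{205454} \left(- \frac{1}{54070}\right)}{3} = - \frac{\frac{221793}{111611} - \frac{1}{11108897780}}{3} = \left(- \frac{1}{3}\right) \frac{2463875765207929}{1239875190123580} = - \frac{2463875765207929}{3719625570370740} \approx -0.6624$)
$\frac{243334}{34417} + \frac{a}{F{\left(-5,15 \right)} \left(-332 - 216\right)} = \frac{243334}{34417} - \frac{2463875765207929}{3719625570370740 \frac{3 \left(-332 - 216\right)}{2}} = 243334 \cdot \frac{1}{34417} - \frac{2463875765207929}{3719625570370740 \cdot \frac{3}{2} \left(-548\right)} = \frac{243334}{34417} - \frac{2463875765207929}{3719625570370740 \left(-822\right)} = \frac{243334}{34417} - - \frac{2463875765207929}{3057532218844748280} = \frac{243334}{34417} + \frac{2463875765207929}{3057532218844748280} = \frac{744086344152579139257913}{105231086375979701552760}$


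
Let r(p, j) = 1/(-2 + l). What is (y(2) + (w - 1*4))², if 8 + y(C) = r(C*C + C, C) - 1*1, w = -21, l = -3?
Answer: 29241/25 ≈ 1169.6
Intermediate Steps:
r(p, j) = -⅕ (r(p, j) = 1/(-2 - 3) = 1/(-5) = -⅕)
y(C) = -46/5 (y(C) = -8 + (-⅕ - 1*1) = -8 + (-⅕ - 1) = -8 - 6/5 = -46/5)
(y(2) + (w - 1*4))² = (-46/5 + (-21 - 1*4))² = (-46/5 + (-21 - 4))² = (-46/5 - 25)² = (-171/5)² = 29241/25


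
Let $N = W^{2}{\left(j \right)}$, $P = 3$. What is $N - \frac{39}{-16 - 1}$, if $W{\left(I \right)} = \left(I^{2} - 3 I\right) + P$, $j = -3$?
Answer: $\frac{7536}{17} \approx 443.29$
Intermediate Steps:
$W{\left(I \right)} = 3 + I^{2} - 3 I$ ($W{\left(I \right)} = \left(I^{2} - 3 I\right) + 3 = 3 + I^{2} - 3 I$)
$N = 441$ ($N = \left(3 + \left(-3\right)^{2} - -9\right)^{2} = \left(3 + 9 + 9\right)^{2} = 21^{2} = 441$)
$N - \frac{39}{-16 - 1} = 441 - \frac{39}{-16 - 1} = 441 - \frac{39}{-17} = 441 - - \frac{39}{17} = 441 + \frac{39}{17} = \frac{7536}{17}$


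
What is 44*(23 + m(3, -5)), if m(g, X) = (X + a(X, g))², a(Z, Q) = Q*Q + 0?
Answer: 1716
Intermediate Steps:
a(Z, Q) = Q² (a(Z, Q) = Q² + 0 = Q²)
m(g, X) = (X + g²)²
44*(23 + m(3, -5)) = 44*(23 + (-5 + 3²)²) = 44*(23 + (-5 + 9)²) = 44*(23 + 4²) = 44*(23 + 16) = 44*39 = 1716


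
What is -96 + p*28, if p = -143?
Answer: -4100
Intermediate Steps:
-96 + p*28 = -96 - 143*28 = -96 - 4004 = -4100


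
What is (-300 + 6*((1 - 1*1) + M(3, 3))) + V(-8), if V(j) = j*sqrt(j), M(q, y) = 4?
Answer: -276 - 16*I*sqrt(2) ≈ -276.0 - 22.627*I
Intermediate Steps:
V(j) = j**(3/2)
(-300 + 6*((1 - 1*1) + M(3, 3))) + V(-8) = (-300 + 6*((1 - 1*1) + 4)) + (-8)**(3/2) = (-300 + 6*((1 - 1) + 4)) - 16*I*sqrt(2) = (-300 + 6*(0 + 4)) - 16*I*sqrt(2) = (-300 + 6*4) - 16*I*sqrt(2) = (-300 + 24) - 16*I*sqrt(2) = -276 - 16*I*sqrt(2)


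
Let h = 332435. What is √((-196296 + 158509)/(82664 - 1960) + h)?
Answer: √33831112327233/10088 ≈ 576.57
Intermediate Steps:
√((-196296 + 158509)/(82664 - 1960) + h) = √((-196296 + 158509)/(82664 - 1960) + 332435) = √(-37787/80704 + 332435) = √(26828796453/80704) = √33831112327233/10088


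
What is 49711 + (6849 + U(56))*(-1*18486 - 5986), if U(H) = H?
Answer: -168929449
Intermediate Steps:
49711 + (6849 + U(56))*(-1*18486 - 5986) = 49711 + (6849 + 56)*(-1*18486 - 5986) = 49711 + 6905*(-18486 - 5986) = 49711 + 6905*(-24472) = 49711 - 168979160 = -168929449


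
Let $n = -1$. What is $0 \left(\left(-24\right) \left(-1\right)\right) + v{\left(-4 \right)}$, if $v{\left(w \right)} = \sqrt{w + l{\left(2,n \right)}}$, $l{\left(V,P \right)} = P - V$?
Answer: $i \sqrt{7} \approx 2.6458 i$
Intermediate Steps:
$v{\left(w \right)} = \sqrt{-3 + w}$ ($v{\left(w \right)} = \sqrt{w - 3} = \sqrt{-3 + w}$)
$0 \left(\left(-24\right) \left(-1\right)\right) + v{\left(-4 \right)} = 0 \left(\left(-24\right) \left(-1\right)\right) + \sqrt{-3 - 4} = 0 \cdot 24 + \sqrt{-7} = 0 + i \sqrt{7} = i \sqrt{7}$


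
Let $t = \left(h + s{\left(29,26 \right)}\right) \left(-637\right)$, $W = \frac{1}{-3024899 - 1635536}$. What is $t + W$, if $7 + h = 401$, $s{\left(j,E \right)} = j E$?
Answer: $- \frac{3408064265061}{4660435} \approx -7.3128 \cdot 10^{5}$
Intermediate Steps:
$s{\left(j,E \right)} = E j$
$h = 394$ ($h = -7 + 401 = 394$)
$W = - \frac{1}{4660435}$ ($W = \frac{1}{-4660435} = - \frac{1}{4660435} \approx -2.1457 \cdot 10^{-7}$)
$t = -731276$ ($t = \left(394 + 26 \cdot 29\right) \left(-637\right) = \left(394 + 754\right) \left(-637\right) = 1148 \left(-637\right) = -731276$)
$t + W = -731276 - \frac{1}{4660435} = - \frac{3408064265061}{4660435}$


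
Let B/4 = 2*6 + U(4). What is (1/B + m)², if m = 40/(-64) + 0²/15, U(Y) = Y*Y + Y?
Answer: 6241/16384 ≈ 0.38092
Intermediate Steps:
U(Y) = Y + Y² (U(Y) = Y² + Y = Y + Y²)
m = -5/8 (m = 40*(-1/64) + 0*(1/15) = -5/8 + 0 = -5/8 ≈ -0.62500)
B = 128 (B = 4*(2*6 + 4*(1 + 4)) = 4*(12 + 4*5) = 4*(12 + 20) = 4*32 = 128)
(1/B + m)² = (1/128 - 5/8)² = (-79/128)² = 6241/16384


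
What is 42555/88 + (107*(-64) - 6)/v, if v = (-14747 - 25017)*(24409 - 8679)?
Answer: 302473074179/625487720 ≈ 483.58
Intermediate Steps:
v = -625487720 (v = -39764*15730 = -625487720)
42555/88 + (107*(-64) - 6)/v = 42555/88 + (107*(-64) - 6)/(-625487720) = 42555*(1/88) + (-6848 - 6)*(-1/625487720) = 42555/88 - 6854*(-1/625487720) = 42555/88 + 3427/312743860 = 302473074179/625487720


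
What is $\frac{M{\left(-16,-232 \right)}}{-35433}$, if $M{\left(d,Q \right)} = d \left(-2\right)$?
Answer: $- \frac{32}{35433} \approx -0.00090311$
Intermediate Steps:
$M{\left(d,Q \right)} = - 2 d$
$\frac{M{\left(-16,-232 \right)}}{-35433} = \frac{\left(-2\right) \left(-16\right)}{-35433} = 32 \left(- \frac{1}{35433}\right) = - \frac{32}{35433}$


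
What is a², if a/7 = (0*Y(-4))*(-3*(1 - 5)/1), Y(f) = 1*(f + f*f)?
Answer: 0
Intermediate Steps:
Y(f) = f + f² (Y(f) = 1*(f + f²) = f + f²)
a = 0 (a = 7*((0*(-4*(1 - 4)))*(-3*(1 - 5)/1)) = 7*((0*(-4*(-3)))*(-3*(-4)*1)) = 7*((0*12)*(12*1)) = 7*(0*12) = 7*0 = 0)
a² = 0² = 0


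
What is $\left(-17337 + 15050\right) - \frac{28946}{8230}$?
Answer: $- \frac{9425478}{4115} \approx -2290.5$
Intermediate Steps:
$\left(-17337 + 15050\right) - \frac{28946}{8230} = -2287 - \frac{14473}{4115} = - \frac{9425478}{4115}$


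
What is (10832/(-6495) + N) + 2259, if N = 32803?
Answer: 227716858/6495 ≈ 35060.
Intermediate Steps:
(10832/(-6495) + N) + 2259 = (10832/(-6495) + 32803) + 2259 = (10832*(-1/6495) + 32803) + 2259 = (-10832/6495 + 32803) + 2259 = 213044653/6495 + 2259 = 227716858/6495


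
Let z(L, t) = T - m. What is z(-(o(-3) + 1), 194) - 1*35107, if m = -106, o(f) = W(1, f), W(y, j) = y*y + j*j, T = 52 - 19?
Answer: -34968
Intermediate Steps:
T = 33
W(y, j) = j**2 + y**2 (W(y, j) = y**2 + j**2 = j**2 + y**2)
o(f) = 1 + f**2 (o(f) = f**2 + 1**2 = f**2 + 1 = 1 + f**2)
z(L, t) = 139 (z(L, t) = 33 - 1*(-106) = 33 + 106 = 139)
z(-(o(-3) + 1), 194) - 1*35107 = 139 - 1*35107 = 139 - 35107 = -34968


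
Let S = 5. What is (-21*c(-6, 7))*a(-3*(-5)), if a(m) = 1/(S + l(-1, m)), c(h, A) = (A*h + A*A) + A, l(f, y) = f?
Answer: -147/2 ≈ -73.500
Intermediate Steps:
c(h, A) = A + A² + A*h (c(h, A) = (A*h + A²) + A = (A² + A*h) + A = A + A² + A*h)
a(m) = ¼ (a(m) = 1/(5 - 1) = 1/4 = ¼)
(-21*c(-6, 7))*a(-3*(-5)) = -147*(1 + 7 - 6)*(¼) = -147*2*(¼) = -21*14*(¼) = -294*¼ = -147/2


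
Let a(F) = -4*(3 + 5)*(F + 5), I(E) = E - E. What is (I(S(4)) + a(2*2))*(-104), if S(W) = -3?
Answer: 29952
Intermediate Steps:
I(E) = 0
a(F) = -160 - 32*F (a(F) = -32*(5 + F) = -4*(40 + 8*F) = -160 - 32*F)
(I(S(4)) + a(2*2))*(-104) = (0 + (-160 - 64*2))*(-104) = (0 + (-160 - 32*4))*(-104) = (0 + (-160 - 128))*(-104) = (0 - 288)*(-104) = -288*(-104) = 29952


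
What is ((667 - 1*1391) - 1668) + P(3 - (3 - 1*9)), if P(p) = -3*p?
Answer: -2419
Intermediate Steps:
((667 - 1*1391) - 1668) + P(3 - (3 - 1*9)) = ((667 - 1*1391) - 1668) - 3*(3 - (3 - 1*9)) = ((667 - 1391) - 1668) - 3*(3 - (3 - 9)) = (-724 - 1668) - 3*(3 - 1*(-6)) = -2392 - 3*(3 + 6) = -2392 - 3*9 = -2392 - 27 = -2419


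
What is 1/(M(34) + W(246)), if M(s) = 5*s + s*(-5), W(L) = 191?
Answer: 1/191 ≈ 0.0052356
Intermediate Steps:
M(s) = 0 (M(s) = 5*s - 5*s = 0)
1/(M(34) + W(246)) = 1/(0 + 191) = 1/191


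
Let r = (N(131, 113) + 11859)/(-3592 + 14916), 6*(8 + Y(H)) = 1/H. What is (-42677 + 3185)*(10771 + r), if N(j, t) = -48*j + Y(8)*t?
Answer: -19268221574811/45296 ≈ -4.2538e+8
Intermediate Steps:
Y(H) = -8 + 1/(6*H)
N(j, t) = -48*j - 383*t/48 (N(j, t) = -48*j + (-8 + (⅙)/8)*t = -48*j + (-8 + (⅙)*(⅛))*t = -48*j + (-8 + 1/48)*t = -48*j - 383*t/48)
r = 224129/543552 (r = ((-48*131 - 383/48*113) + 11859)/(-3592 + 14916) = ((-6288 - 43279/48) + 11859)/11324 = (-345103/48 + 11859)*(1/11324) = (224129/48)*(1/11324) = 224129/543552 ≈ 0.41234)
(-42677 + 3185)*(10771 + r) = (-42677 + 3185)*(10771 + 224129/543552) = -39492*5854822721/543552 = -19268221574811/45296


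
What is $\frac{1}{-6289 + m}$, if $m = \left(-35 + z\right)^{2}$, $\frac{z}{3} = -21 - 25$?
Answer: $\frac{1}{23640} \approx 4.2301 \cdot 10^{-5}$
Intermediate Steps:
$z = -138$ ($z = 3 \left(-21 - 25\right) = 3 \left(-46\right) = -138$)
$m = 29929$ ($m = \left(-35 - 138\right)^{2} = \left(-173\right)^{2} = 29929$)
$\frac{1}{-6289 + m} = \frac{1}{-6289 + 29929} = \frac{1}{23640}$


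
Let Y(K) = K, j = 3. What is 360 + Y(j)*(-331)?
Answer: -633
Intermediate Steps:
360 + Y(j)*(-331) = 360 + 3*(-331) = 360 - 993 = -633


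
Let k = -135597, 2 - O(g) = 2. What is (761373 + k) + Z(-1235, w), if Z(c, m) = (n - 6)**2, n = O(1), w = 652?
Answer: 625812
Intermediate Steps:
O(g) = 0 (O(g) = 2 - 1*2 = 2 - 2 = 0)
n = 0
Z(c, m) = 36 (Z(c, m) = (0 - 6)**2 = (-6)**2 = 36)
(761373 + k) + Z(-1235, w) = (761373 - 135597) + 36 = 625776 + 36 = 625812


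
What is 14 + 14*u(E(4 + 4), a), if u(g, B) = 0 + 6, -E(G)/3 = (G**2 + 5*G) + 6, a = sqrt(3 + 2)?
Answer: 98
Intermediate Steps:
a = sqrt(5) ≈ 2.2361
E(G) = -18 - 15*G - 3*G**2 (E(G) = -3*((G**2 + 5*G) + 6) = -3*(6 + G**2 + 5*G) = -18 - 15*G - 3*G**2)
u(g, B) = 6
14 + 14*u(E(4 + 4), a) = 14 + 14*6 = 14 + 84 = 98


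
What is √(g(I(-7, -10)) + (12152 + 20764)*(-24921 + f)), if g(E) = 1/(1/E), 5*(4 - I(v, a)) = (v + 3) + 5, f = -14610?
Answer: I*√32530059805/5 ≈ 36072.0*I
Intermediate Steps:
I(v, a) = 12/5 - v/5 (I(v, a) = 4 - ((v + 3) + 5)/5 = 4 - ((3 + v) + 5)/5 = 4 - (8 + v)/5 = 4 + (-8/5 - v/5) = 12/5 - v/5)
g(E) = E
√(g(I(-7, -10)) + (12152 + 20764)*(-24921 + f)) = √((12/5 - ⅕*(-7)) + (12152 + 20764)*(-24921 - 14610)) = √((12/5 + 7/5) + 32916*(-39531)) = √(19/5 - 1301202396) = √(-6506011961/5) = I*√32530059805/5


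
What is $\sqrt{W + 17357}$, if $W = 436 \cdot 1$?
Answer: $3 \sqrt{1977} \approx 133.39$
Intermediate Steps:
$W = 436$
$\sqrt{W + 17357} = \sqrt{436 + 17357} = \sqrt{17793} = 3 \sqrt{1977}$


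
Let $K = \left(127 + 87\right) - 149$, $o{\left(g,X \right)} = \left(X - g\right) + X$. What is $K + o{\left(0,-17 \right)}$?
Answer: $31$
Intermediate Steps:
$o{\left(g,X \right)} = - g + 2 X$
$K = 65$ ($K = 214 - 149 = 65$)
$K + o{\left(0,-17 \right)} = 65 + \left(\left(-1\right) 0 + 2 \left(-17\right)\right) = 65 + \left(0 - 34\right) = 65 - 34 = 31$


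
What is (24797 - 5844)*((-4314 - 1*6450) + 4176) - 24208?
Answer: -124886572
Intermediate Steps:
(24797 - 5844)*((-4314 - 1*6450) + 4176) - 24208 = 18953*((-4314 - 6450) + 4176) - 24208 = 18953*(-10764 + 4176) - 24208 = 18953*(-6588) - 24208 = -124862364 - 24208 = -124886572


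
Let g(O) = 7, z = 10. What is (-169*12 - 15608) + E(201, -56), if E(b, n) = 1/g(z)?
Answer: -123451/7 ≈ -17636.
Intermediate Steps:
E(b, n) = 1/7
(-169*12 - 15608) + E(201, -56) = (-169*12 - 15608) + 1/7 = (-2028 - 15608) + 1/7 = -17636 + 1/7 = -123451/7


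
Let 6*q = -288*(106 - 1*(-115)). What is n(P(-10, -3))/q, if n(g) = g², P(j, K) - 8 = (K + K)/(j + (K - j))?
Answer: -25/2652 ≈ -0.0094268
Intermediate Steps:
P(j, K) = 10 (P(j, K) = 8 + (K + K)/(j + (K - j)) = 8 + (2*K)/K = 8 + 2 = 10)
q = -10608 (q = (-288*(106 - 1*(-115)))/6 = (-288*(106 + 115))/6 = (-288*221)/6 = (⅙)*(-63648) = -10608)
n(P(-10, -3))/q = 10²/(-10608) = 100*(-1/10608) = -25/2652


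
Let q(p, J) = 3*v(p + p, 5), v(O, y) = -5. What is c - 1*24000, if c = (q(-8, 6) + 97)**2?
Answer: -17276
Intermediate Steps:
q(p, J) = -15 (q(p, J) = 3*(-5) = -15)
c = 6724 (c = (-15 + 97)**2 = 82**2 = 6724)
c - 1*24000 = 6724 - 1*24000 = 6724 - 24000 = -17276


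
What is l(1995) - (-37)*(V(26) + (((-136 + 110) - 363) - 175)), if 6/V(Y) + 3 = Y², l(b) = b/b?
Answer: -14043269/673 ≈ -20867.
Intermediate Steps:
l(b) = 1
V(Y) = 6/(-3 + Y²)
l(1995) - (-37)*(V(26) + (((-136 + 110) - 363) - 175)) = 1 - (-37)*(6/(-3 + 26²) + (((-136 + 110) - 363) - 175)) = 1 - (-37)*(6/(-3 + 676) + ((-26 - 363) - 175)) = 1 - (-37)*(6/673 + (-389 - 175)) = 1 - (-37)*(6*(1/673) - 564) = 1 - (-37)*(6/673 - 564) = 1 - (-37)*(-379566)/673 = 1 - 1*14043942/673 = 1 - 14043942/673 = -14043269/673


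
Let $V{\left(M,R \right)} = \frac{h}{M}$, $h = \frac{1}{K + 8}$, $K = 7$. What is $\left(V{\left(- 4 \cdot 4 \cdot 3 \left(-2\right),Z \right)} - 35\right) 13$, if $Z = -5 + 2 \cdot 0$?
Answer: $- \frac{655187}{1440} \approx -454.99$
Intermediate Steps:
$h = \frac{1}{15}$ ($h = \frac{1}{7 + 8} = \frac{1}{15} \approx 0.066667$)
$Z = -5$ ($Z = -5 + 0 = -5$)
$V{\left(M,R \right)} = \frac{1}{15 M}$
$\left(V{\left(- 4 \cdot 4 \cdot 3 \left(-2\right),Z \right)} - 35\right) 13 = \left(\frac{1}{15 - 4 \cdot 4 \cdot 3 \left(-2\right)} - 35\right) 13 = \left(\frac{1}{15 \left(-4\right) 12 \left(-2\right)} - 35\right) 13 = \left(\frac{1}{15 \left(\left(-48\right) \left(-2\right)\right)} - 35\right) 13 = \left(\frac{1}{15 \cdot 96} - 35\right) 13 = \left(\frac{1}{15} \cdot \frac{1}{96} - 35\right) 13 = \left(\frac{1}{1440} - 35\right) 13 = \left(- \frac{50399}{1440}\right) 13 = - \frac{655187}{1440}$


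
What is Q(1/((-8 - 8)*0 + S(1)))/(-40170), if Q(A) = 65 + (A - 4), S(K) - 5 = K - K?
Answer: -51/33475 ≈ -0.0015235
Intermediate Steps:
S(K) = 5 (S(K) = 5 + (K - K) = 5 + 0 = 5)
Q(A) = 61 + A (Q(A) = 65 + (-4 + A) = 61 + A)
Q(1/((-8 - 8)*0 + S(1)))/(-40170) = (61 + 1/((-8 - 8)*0 + 5))/(-40170) = (61 + 1/(-16*0 + 5))*(-1/40170) = (61 + 1/(0 + 5))*(-1/40170) = (61 + 1/5)*(-1/40170) = (61 + ⅕)*(-1/40170) = (306/5)*(-1/40170) = -51/33475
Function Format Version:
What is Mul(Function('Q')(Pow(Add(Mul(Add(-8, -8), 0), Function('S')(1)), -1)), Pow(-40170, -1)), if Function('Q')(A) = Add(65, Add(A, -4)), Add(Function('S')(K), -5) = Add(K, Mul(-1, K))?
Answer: Rational(-51, 33475) ≈ -0.0015235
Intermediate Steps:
Function('S')(K) = 5 (Function('S')(K) = Add(5, Add(K, Mul(-1, K))) = Add(5, 0) = 5)
Function('Q')(A) = Add(61, A) (Function('Q')(A) = Add(65, Add(-4, A)) = Add(61, A))
Mul(Function('Q')(Pow(Add(Mul(Add(-8, -8), 0), Function('S')(1)), -1)), Pow(-40170, -1)) = Mul(Add(61, Pow(Add(Mul(Add(-8, -8), 0), 5), -1)), Pow(-40170, -1)) = Mul(Add(61, Pow(Add(Mul(-16, 0), 5), -1)), Rational(-1, 40170)) = Mul(Add(61, Pow(Add(0, 5), -1)), Rational(-1, 40170)) = Mul(Add(61, Pow(5, -1)), Rational(-1, 40170)) = Mul(Add(61, Rational(1, 5)), Rational(-1, 40170)) = Mul(Rational(306, 5), Rational(-1, 40170)) = Rational(-51, 33475)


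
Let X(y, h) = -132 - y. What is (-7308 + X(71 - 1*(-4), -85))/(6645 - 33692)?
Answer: 7515/27047 ≈ 0.27785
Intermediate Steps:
(-7308 + X(71 - 1*(-4), -85))/(6645 - 33692) = (-7308 + (-132 - (71 - 1*(-4))))/(6645 - 33692) = (-7308 + (-132 - (71 + 4)))/(-27047) = (-7308 + (-132 - 1*75))*(-1/27047) = (-7308 + (-132 - 75))*(-1/27047) = (-7308 - 207)*(-1/27047) = -7515*(-1/27047) = 7515/27047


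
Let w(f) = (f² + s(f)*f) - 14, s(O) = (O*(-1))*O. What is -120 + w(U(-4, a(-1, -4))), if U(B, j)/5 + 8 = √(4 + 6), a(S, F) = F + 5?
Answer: 95716 - 25650*√10 ≈ 14604.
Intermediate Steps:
a(S, F) = 5 + F
U(B, j) = -40 + 5*√10 (U(B, j) = -40 + 5*√(4 + 6) = -40 + 5*√10)
s(O) = -O² (s(O) = (-O)*O = -O²)
w(f) = -14 + f² - f³ (w(f) = (f² + (-f²)*f) - 14 = (f² - f³) - 14 = -14 + f² - f³)
-120 + w(U(-4, a(-1, -4))) = -120 + (-14 + (-40 + 5*√10)² - (-40 + 5*√10)³) = -134 + (-40 + 5*√10)² - (-40 + 5*√10)³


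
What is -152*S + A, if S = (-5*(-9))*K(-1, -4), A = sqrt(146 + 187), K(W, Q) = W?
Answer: 6840 + 3*sqrt(37) ≈ 6858.3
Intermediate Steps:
A = 3*sqrt(37) (A = sqrt(333) = 3*sqrt(37) ≈ 18.248)
S = -45 (S = -5*(-9)*(-1) = 45*(-1) = -45)
-152*S + A = -152*(-45) + 3*sqrt(37) = 6840 + 3*sqrt(37)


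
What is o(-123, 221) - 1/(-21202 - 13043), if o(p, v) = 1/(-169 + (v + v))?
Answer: 11506/3116295 ≈ 0.0036922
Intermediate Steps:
o(p, v) = 1/(-169 + 2*v)
o(-123, 221) - 1/(-21202 - 13043) = 1/(-169 + 2*221) - 1/(-21202 - 13043) = 1/(-169 + 442) - 1/(-34245) = 1/273 - 1*(-1/34245) = 1/273 + 1/34245 = 11506/3116295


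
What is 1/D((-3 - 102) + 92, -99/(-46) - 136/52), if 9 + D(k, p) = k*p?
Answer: -46/137 ≈ -0.33577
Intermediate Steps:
D(k, p) = -9 + k*p
1/D((-3 - 102) + 92, -99/(-46) - 136/52) = 1/(-9 + ((-3 - 102) + 92)*(-99/(-46) - 136/52)) = 1/(-9 + (-105 + 92)*(-99*(-1/46) - 136*1/52)) = 1/(-9 - 13*(99/46 - 34/13)) = 1/(-9 - 13*(-277/598)) = 1/(-9 + 277/46) = 1/(-137/46) = -46/137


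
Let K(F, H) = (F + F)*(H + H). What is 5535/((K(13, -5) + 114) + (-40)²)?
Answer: 5535/1454 ≈ 3.8067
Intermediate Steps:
K(F, H) = 4*F*H (K(F, H) = (2*F)*(2*H) = 4*F*H)
5535/((K(13, -5) + 114) + (-40)²) = 5535/((4*13*(-5) + 114) + (-40)²) = 5535/((-260 + 114) + 1600) = 5535/(-146 + 1600) = 5535/1454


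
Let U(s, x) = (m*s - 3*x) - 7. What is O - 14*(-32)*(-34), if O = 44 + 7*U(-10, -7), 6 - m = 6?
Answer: -15090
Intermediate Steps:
m = 0 (m = 6 - 1*6 = 6 - 6 = 0)
U(s, x) = -7 - 3*x (U(s, x) = (0*s - 3*x) - 7 = (0 - 3*x) - 7 = -3*x - 7 = -7 - 3*x)
O = 142 (O = 44 + 7*(-7 - 3*(-7)) = 44 + 7*(-7 + 21) = 44 + 7*14 = 44 + 98 = 142)
O - 14*(-32)*(-34) = 142 - 14*(-32)*(-34) = 142 - (-448)*(-34) = 142 - 1*15232 = 142 - 15232 = -15090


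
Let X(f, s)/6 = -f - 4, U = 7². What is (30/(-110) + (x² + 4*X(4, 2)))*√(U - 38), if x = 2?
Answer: -2071*√11/11 ≈ -624.43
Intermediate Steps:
U = 49
X(f, s) = -24 - 6*f (X(f, s) = 6*(-f - 4) = 6*(-4 - f) = -24 - 6*f)
(30/(-110) + (x² + 4*X(4, 2)))*√(U - 38) = (30/(-110) + (2² + 4*(-24 - 6*4)))*√(49 - 38) = (30*(-1/110) + (4 + 4*(-24 - 24)))*√11 = (-3/11 + (4 + 4*(-48)))*√11 = (-3/11 + (4 - 192))*√11 = (-3/11 - 188)*√11 = -2071*√11/11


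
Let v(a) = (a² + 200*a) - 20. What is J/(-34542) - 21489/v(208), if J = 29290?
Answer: -15976999/14508324 ≈ -1.1012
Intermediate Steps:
v(a) = -20 + a² + 200*a
J/(-34542) - 21489/v(208) = 29290/(-34542) - 21489/(-20 + 208² + 200*208) = 29290*(-1/34542) - 21489/(-20 + 43264 + 41600) = -145/171 - 21489/84844 = -15976999/14508324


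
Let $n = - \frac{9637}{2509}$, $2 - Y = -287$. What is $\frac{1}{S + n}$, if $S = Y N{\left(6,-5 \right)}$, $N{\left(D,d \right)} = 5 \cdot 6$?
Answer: $\frac{2509}{21743393} \approx 0.00011539$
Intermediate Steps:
$Y = 289$ ($Y = 2 - -287 = 2 + 287 = 289$)
$N{\left(D,d \right)} = 30$
$n = - \frac{9637}{2509}$ ($n = \left(-9637\right) \frac{1}{2509} = - \frac{9637}{2509} \approx -3.841$)
$S = 8670$ ($S = 289 \cdot 30 = 8670$)
$\frac{1}{S + n} = \frac{1}{8670 - \frac{9637}{2509}} = \frac{1}{\frac{21743393}{2509}} = \frac{2509}{21743393}$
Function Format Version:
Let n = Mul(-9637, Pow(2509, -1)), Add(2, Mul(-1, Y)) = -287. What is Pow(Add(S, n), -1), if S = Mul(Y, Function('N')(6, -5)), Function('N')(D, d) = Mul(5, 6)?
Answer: Rational(2509, 21743393) ≈ 0.00011539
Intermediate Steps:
Y = 289 (Y = Add(2, Mul(-1, -287)) = Add(2, 287) = 289)
Function('N')(D, d) = 30
n = Rational(-9637, 2509) (n = Mul(-9637, Rational(1, 2509)) = Rational(-9637, 2509) ≈ -3.8410)
S = 8670 (S = Mul(289, 30) = 8670)
Pow(Add(S, n), -1) = Pow(Add(8670, Rational(-9637, 2509)), -1) = Pow(Rational(21743393, 2509), -1) = Rational(2509, 21743393)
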